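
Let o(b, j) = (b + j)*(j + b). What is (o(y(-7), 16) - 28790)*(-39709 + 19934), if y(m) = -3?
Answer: 565980275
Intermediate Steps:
o(b, j) = (b + j)**2 (o(b, j) = (b + j)*(b + j) = (b + j)**2)
(o(y(-7), 16) - 28790)*(-39709 + 19934) = ((-3 + 16)**2 - 28790)*(-39709 + 19934) = (13**2 - 28790)*(-19775) = (169 - 28790)*(-19775) = -28621*(-19775) = 565980275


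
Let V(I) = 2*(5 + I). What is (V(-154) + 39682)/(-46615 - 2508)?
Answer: -39384/49123 ≈ -0.80174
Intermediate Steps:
V(I) = 10 + 2*I
(V(-154) + 39682)/(-46615 - 2508) = ((10 + 2*(-154)) + 39682)/(-46615 - 2508) = ((10 - 308) + 39682)/(-49123) = (-298 + 39682)*(-1/49123) = 39384*(-1/49123) = -39384/49123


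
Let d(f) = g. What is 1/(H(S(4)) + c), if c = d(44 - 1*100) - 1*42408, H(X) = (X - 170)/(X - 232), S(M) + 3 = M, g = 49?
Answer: -231/9784760 ≈ -2.3608e-5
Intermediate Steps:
S(M) = -3 + M
H(X) = (-170 + X)/(-232 + X)
d(f) = 49
c = -42359 (c = 49 - 1*42408 = 49 - 42408 = -42359)
1/(H(S(4)) + c) = 1/((-170 + (-3 + 4))/(-232 + (-3 + 4)) - 42359) = 1/((-170 + 1)/(-232 + 1) - 42359) = 1/(-169/(-231) - 42359) = 1/(-1/231*(-169) - 42359) = 1/(169/231 - 42359) = 1/(-9784760/231) = -231/9784760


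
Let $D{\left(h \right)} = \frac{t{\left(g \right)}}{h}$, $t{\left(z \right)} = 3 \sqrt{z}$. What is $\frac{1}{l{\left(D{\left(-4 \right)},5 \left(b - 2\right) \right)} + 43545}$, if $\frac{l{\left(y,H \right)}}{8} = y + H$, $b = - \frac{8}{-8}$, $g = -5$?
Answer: $\frac{8701}{378537041} + \frac{6 i \sqrt{5}}{1892685205} \approx 2.2986 \cdot 10^{-5} + 7.0886 \cdot 10^{-9} i$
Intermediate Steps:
$b = 1$ ($b = \left(-8\right) \left(- \frac{1}{8}\right) = 1$)
$D{\left(h \right)} = \frac{3 i \sqrt{5}}{h}$ ($D{\left(h \right)} = \frac{3 \sqrt{-5}}{h} = \frac{3 i \sqrt{5}}{h}$)
$l{\left(y,H \right)} = 8 H + 8 y$ ($l{\left(y,H \right)} = 8 \left(y + H\right) = 8 \left(H + y\right) = 8 H + 8 y$)
$\frac{1}{l{\left(D{\left(-4 \right)},5 \left(b - 2\right) \right)} + 43545} = \frac{1}{\left(8 \cdot 5 \left(1 - 2\right) + 8 \frac{3 i \sqrt{5}}{-4}\right) + 43545} = \frac{1}{\left(8 \cdot 5 \left(-1\right) + 8 \cdot 3 i \sqrt{5} \left(- \frac{1}{4}\right)\right) + 43545} = \frac{1}{\left(8 \left(-5\right) + 8 \left(- \frac{3 i \sqrt{5}}{4}\right)\right) + 43545} = \frac{1}{\left(-40 - 6 i \sqrt{5}\right) + 43545} = \frac{1}{43505 - 6 i \sqrt{5}}$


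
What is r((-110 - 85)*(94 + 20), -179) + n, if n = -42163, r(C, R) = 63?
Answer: -42100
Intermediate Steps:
r((-110 - 85)*(94 + 20), -179) + n = 63 - 42163 = -42100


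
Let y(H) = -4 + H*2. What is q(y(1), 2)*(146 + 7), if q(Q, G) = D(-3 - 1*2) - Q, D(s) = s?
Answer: -459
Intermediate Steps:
y(H) = -4 + 2*H
q(Q, G) = -5 - Q (q(Q, G) = (-3 - 1*2) - Q = (-3 - 2) - Q = -5 - Q)
q(y(1), 2)*(146 + 7) = (-5 - (-4 + 2*1))*(146 + 7) = (-5 - (-4 + 2))*153 = (-5 - 1*(-2))*153 = (-5 + 2)*153 = -3*153 = -459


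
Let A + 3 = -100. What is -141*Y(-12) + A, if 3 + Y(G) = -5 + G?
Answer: 2717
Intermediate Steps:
Y(G) = -8 + G (Y(G) = -3 + (-5 + G) = -8 + G)
A = -103 (A = -3 - 100 = -103)
-141*Y(-12) + A = -141*(-8 - 12) - 103 = -141*(-20) - 103 = 2820 - 103 = 2717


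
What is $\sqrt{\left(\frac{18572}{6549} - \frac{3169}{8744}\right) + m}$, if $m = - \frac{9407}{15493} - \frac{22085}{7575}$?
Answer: $\frac{i \sqrt{5850636157422572933167679130}}{74672516581340} \approx 1.0243 i$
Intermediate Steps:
$m = - \frac{82684186}{23471895}$ ($m = \left(-9407\right) \frac{1}{15493} - \frac{4417}{1515} = - \frac{9407}{15493} - \frac{4417}{1515} = - \frac{82684186}{23471895} \approx -3.5227$)
$\sqrt{\left(\frac{18572}{6549} - \frac{3169}{8744}\right) + m} = \sqrt{\left(\frac{18572}{6549} - \frac{3169}{8744}\right) - \frac{82684186}{23471895}} = \sqrt{\frac{141639787}{57264456} - \frac{82684186}{23471895}} = \sqrt{- \frac{156701191422939}{149345033162680}} = \frac{i \sqrt{5850636157422572933167679130}}{74672516581340}$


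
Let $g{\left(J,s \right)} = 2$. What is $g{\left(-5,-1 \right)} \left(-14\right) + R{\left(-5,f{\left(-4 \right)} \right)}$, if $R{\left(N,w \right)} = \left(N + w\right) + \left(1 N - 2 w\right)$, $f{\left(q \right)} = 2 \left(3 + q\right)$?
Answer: $-36$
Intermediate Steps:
$f{\left(q \right)} = 6 + 2 q$
$R{\left(N,w \right)} = - w + 2 N$ ($R{\left(N,w \right)} = \left(N + w\right) + \left(N - 2 w\right) = - w + 2 N$)
$g{\left(-5,-1 \right)} \left(-14\right) + R{\left(-5,f{\left(-4 \right)} \right)} = 2 \left(-14\right) + \left(- (6 + 2 \left(-4\right)) + 2 \left(-5\right)\right) = -28 - 8 = -36$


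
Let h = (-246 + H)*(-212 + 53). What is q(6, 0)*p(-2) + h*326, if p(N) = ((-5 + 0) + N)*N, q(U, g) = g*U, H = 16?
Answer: 11921820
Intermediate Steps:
h = 36570 (h = (-246 + 16)*(-212 + 53) = -230*(-159) = 36570)
q(U, g) = U*g
p(N) = N*(-5 + N) (p(N) = (-5 + N)*N = N*(-5 + N))
q(6, 0)*p(-2) + h*326 = (6*0)*(-2*(-5 - 2)) + 36570*326 = 0*(-2*(-7)) + 11921820 = 0*14 + 11921820 = 0 + 11921820 = 11921820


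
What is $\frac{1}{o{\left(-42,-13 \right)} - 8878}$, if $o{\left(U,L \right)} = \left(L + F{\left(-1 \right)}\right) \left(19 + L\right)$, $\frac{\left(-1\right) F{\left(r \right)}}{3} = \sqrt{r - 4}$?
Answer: $\frac{i}{2 \left(- 4478 i + 9 \sqrt{5}\right)} \approx -0.00011165 + 5.0179 \cdot 10^{-7} i$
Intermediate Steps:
$F{\left(r \right)} = - 3 \sqrt{-4 + r}$ ($F{\left(r \right)} = - 3 \sqrt{r - 4} = - 3 \sqrt{-4 + r}$)
$o{\left(U,L \right)} = \left(19 + L\right) \left(L - 3 i \sqrt{5}\right)$ ($o{\left(U,L \right)} = \left(L - 3 \sqrt{-4 - 1}\right) \left(19 + L\right) = \left(L - 3 \sqrt{-5}\right) \left(19 + L\right) = \left(L - 3 i \sqrt{5}\right) \left(19 + L\right) = \left(19 + L\right) \left(L - 3 i \sqrt{5}\right)$)
$\frac{1}{o{\left(-42,-13 \right)} - 8878} = \frac{1}{\left(\left(-13\right)^{2} + 19 \left(-13\right) - 57 i \sqrt{5} - 3 i \left(-13\right) \sqrt{5}\right) - 8878} = \frac{1}{\left(169 - 247 - 57 i \sqrt{5} + 39 i \sqrt{5}\right) - 8878} = \frac{1}{\left(-78 - 18 i \sqrt{5}\right) - 8878} = \frac{1}{-8956 - 18 i \sqrt{5}}$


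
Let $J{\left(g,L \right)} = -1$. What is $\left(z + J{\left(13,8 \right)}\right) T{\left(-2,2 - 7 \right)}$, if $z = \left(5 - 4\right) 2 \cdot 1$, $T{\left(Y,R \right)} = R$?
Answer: $-5$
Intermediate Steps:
$z = 2$ ($z = 1 \cdot 2 \cdot 1 = 2 \cdot 1 = 2$)
$\left(z + J{\left(13,8 \right)}\right) T{\left(-2,2 - 7 \right)} = \left(2 - 1\right) \left(2 - 7\right) = 1 \left(2 - 7\right) = 1 \left(-5\right) = -5$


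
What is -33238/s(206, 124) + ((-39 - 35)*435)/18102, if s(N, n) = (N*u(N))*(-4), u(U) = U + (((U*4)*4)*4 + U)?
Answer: -30002186957/16899882384 ≈ -1.7753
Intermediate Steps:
u(U) = 66*U (u(U) = U + (((4*U)*4)*4 + U) = U + ((16*U)*4 + U) = U + (64*U + U) = U + 65*U = 66*U)
s(N, n) = -264*N**2 (s(N, n) = (N*(66*N))*(-4) = (66*N**2)*(-4) = -264*N**2)
-33238/s(206, 124) + ((-39 - 35)*435)/18102 = -33238/((-264*206**2)) + ((-39 - 35)*435)/18102 = -33238/((-264*42436)) - 74*435*(1/18102) = -33238/(-11203104) - 32190*1/18102 = -33238*(-1/11203104) - 5365/3017 = 16619/5601552 - 5365/3017 = -30002186957/16899882384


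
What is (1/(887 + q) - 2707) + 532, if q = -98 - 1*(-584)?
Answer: -2986274/1373 ≈ -2175.0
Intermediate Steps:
q = 486 (q = -98 + 584 = 486)
(1/(887 + q) - 2707) + 532 = (1/(887 + 486) - 2707) + 532 = (1/1373 - 2707) + 532 = -3716710/1373 + 532 = -2986274/1373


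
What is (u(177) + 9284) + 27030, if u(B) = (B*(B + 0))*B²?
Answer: 981542555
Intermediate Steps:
u(B) = B⁴ (u(B) = (B*B)*B² = B²*B² = B⁴)
(u(177) + 9284) + 27030 = (177⁴ + 9284) + 27030 = (981506241 + 9284) + 27030 = 981515525 + 27030 = 981542555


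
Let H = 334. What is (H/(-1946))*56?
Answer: -1336/139 ≈ -9.6115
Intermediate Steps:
(H/(-1946))*56 = (334/(-1946))*56 = (334*(-1/1946))*56 = -167/973*56 = -1336/139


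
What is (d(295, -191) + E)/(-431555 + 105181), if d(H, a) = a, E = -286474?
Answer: 286665/326374 ≈ 0.87833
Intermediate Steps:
(d(295, -191) + E)/(-431555 + 105181) = (-191 - 286474)/(-431555 + 105181) = -286665/(-326374) = -286665*(-1/326374) = 286665/326374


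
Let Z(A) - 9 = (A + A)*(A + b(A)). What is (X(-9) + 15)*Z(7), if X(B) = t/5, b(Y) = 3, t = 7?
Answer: 12218/5 ≈ 2443.6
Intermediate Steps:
Z(A) = 9 + 2*A*(3 + A) (Z(A) = 9 + (A + A)*(A + 3) = 9 + (2*A)*(3 + A) = 9 + 2*A*(3 + A))
X(B) = 7/5
(X(-9) + 15)*Z(7) = (7/5 + 15)*(9 + 2*7**2 + 6*7) = 82*(9 + 2*49 + 42)/5 = 82*(9 + 98 + 42)/5 = (82/5)*149 = 12218/5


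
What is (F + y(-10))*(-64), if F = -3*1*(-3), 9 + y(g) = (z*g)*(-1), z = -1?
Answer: 640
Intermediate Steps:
y(g) = -9 + g (y(g) = -9 - g*(-1) = -9 + g)
F = 9 (F = -3*(-3) = 9)
(F + y(-10))*(-64) = (9 + (-9 - 10))*(-64) = (9 - 19)*(-64) = -10*(-64) = 640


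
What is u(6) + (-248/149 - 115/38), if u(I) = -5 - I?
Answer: -88841/5662 ≈ -15.691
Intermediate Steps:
u(6) + (-248/149 - 115/38) = (-5 - 1*6) + (-248/149 - 115/38) = (-5 - 6) + (-248*1/149 - 115*1/38) = -11 + (-248/149 - 115/38) = -11 - 26559/5662 = -88841/5662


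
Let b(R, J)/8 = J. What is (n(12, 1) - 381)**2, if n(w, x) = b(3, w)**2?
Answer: 78057225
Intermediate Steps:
b(R, J) = 8*J
n(w, x) = 64*w**2 (n(w, x) = (8*w)**2 = 64*w**2)
(n(12, 1) - 381)**2 = (64*12**2 - 381)**2 = (64*144 - 381)**2 = (9216 - 381)**2 = 8835**2 = 78057225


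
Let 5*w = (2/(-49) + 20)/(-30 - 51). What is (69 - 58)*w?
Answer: -3586/6615 ≈ -0.54210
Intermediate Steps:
w = -326/6615 (w = ((2/(-49) + 20)/(-30 - 51))/5 = ((2*(-1/49) + 20)/(-81))/5 = ((-2/49 + 20)*(-1/81))/5 = ((978/49)*(-1/81))/5 = (1/5)*(-326/1323) = -326/6615 ≈ -0.049282)
(69 - 58)*w = (69 - 58)*(-326/6615) = 11*(-326/6615) = -3586/6615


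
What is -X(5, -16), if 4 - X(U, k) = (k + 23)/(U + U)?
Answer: -33/10 ≈ -3.3000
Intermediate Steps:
X(U, k) = 4 - (23 + k)/(2*U) (X(U, k) = 4 - (k + 23)/(U + U) = 4 - (23 + k)/(2*U))
-X(5, -16) = -(-23 - 1*(-16) + 8*5)/(2*5) = -(-23 + 16 + 40)/(2*5) = -33/(2*5) = -1*33/10 = -33/10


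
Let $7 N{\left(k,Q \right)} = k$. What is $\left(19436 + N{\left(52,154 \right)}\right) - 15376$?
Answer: $\frac{28472}{7} \approx 4067.4$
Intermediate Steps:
$N{\left(k,Q \right)} = \frac{k}{7}$
$\left(19436 + N{\left(52,154 \right)}\right) - 15376 = \left(19436 + \frac{1}{7} \cdot 52\right) - 15376 = \left(19436 + \frac{52}{7}\right) - 15376 = \frac{136104}{7} - 15376 = \frac{28472}{7}$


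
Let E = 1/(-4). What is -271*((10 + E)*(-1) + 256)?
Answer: -266935/4 ≈ -66734.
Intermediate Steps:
E = -1/4 (E = 1*(-1/4) = -1/4 ≈ -0.25000)
-271*((10 + E)*(-1) + 256) = -271*((10 - 1/4)*(-1) + 256) = -271*((39/4)*(-1) + 256) = -271*(-39/4 + 256) = -271*985/4 = -266935/4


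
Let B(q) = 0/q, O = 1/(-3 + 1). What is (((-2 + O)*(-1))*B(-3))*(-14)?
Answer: 0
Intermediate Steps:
O = -½ (O = 1/(-2) = -½ ≈ -0.50000)
B(q) = 0
(((-2 + O)*(-1))*B(-3))*(-14) = (((-2 - ½)*(-1))*0)*(-14) = (-5/2*(-1)*0)*(-14) = ((5/2)*0)*(-14) = 0*(-14) = 0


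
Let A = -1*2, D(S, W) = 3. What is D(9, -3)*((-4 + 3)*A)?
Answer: 6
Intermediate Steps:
A = -2
D(9, -3)*((-4 + 3)*A) = 3*((-4 + 3)*(-2)) = 3*(-1*(-2)) = 3*2 = 6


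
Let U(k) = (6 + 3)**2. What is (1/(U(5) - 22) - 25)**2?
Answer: 2172676/3481 ≈ 624.15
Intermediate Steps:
U(k) = 81 (U(k) = 9**2 = 81)
(1/(U(5) - 22) - 25)**2 = (1/(81 - 22) - 25)**2 = (1/59 - 25)**2 = (-1474/59)**2 = 2172676/3481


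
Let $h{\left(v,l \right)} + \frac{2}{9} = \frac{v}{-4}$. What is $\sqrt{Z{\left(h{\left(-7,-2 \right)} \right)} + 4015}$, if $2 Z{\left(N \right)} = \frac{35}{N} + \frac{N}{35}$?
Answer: $\frac{\sqrt{3437708890}}{924} \approx 63.455$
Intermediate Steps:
$h{\left(v,l \right)} = - \frac{2}{9} - \frac{v}{4}$ ($h{\left(v,l \right)} = - \frac{2}{9} + \frac{v}{-4} = - \frac{2}{9} + v \left(- \frac{1}{4}\right) = - \frac{2}{9} - \frac{v}{4}$)
$Z{\left(N \right)} = \frac{N}{70} + \frac{35}{2 N}$ ($Z{\left(N \right)} = \frac{\frac{35}{N} + \frac{N}{35}}{2} = \frac{N}{70} + \frac{35}{2 N}$)
$\sqrt{Z{\left(h{\left(-7,-2 \right)} \right)} + 4015} = \sqrt{\frac{1225 + \left(- \frac{2}{9} - - \frac{7}{4}\right)^{2}}{70 \left(- \frac{2}{9} - - \frac{7}{4}\right)} + 4015} = \sqrt{\frac{1225 + \left(- \frac{2}{9} + \frac{7}{4}\right)^{2}}{70 \left(- \frac{2}{9} + \frac{7}{4}\right)} + 4015} = \sqrt{\frac{1225 + \left(\frac{55}{36}\right)^{2}}{70 \cdot \frac{55}{36}} + 4015} = \sqrt{\frac{1}{70} \cdot \frac{36}{55} \left(1225 + \frac{3025}{1296}\right) + 4015} = \sqrt{\frac{1}{70} \cdot \frac{36}{55} \cdot \frac{1590625}{1296} + 4015} = \sqrt{\frac{63625}{5544} + 4015} = \sqrt{\frac{22322785}{5544}} = \frac{\sqrt{3437708890}}{924}$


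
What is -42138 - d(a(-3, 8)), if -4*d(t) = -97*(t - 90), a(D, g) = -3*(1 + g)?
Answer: -157203/4 ≈ -39301.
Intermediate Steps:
a(D, g) = -3 - 3*g
d(t) = -4365/2 + 97*t/4 (d(t) = -(-97)*(t - 90)/4 = -(-97)*(-90 + t)/4 = -(8730 - 97*t)/4 = -4365/2 + 97*t/4)
-42138 - d(a(-3, 8)) = -42138 - (-4365/2 + 97*(-3 - 3*8)/4) = -42138 - (-4365/2 + 97*(-3 - 24)/4) = -42138 - (-4365/2 + (97/4)*(-27)) = -42138 - (-4365/2 - 2619/4) = -42138 - 1*(-11349/4) = -42138 + 11349/4 = -157203/4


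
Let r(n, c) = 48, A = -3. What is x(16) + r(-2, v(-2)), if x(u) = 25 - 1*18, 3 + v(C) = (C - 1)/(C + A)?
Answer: 55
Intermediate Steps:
v(C) = -3 + (-1 + C)/(-3 + C) (v(C) = -3 + (C - 1)/(C - 3) = -3 + (-1 + C)/(-3 + C))
x(u) = 7 (x(u) = 25 - 18 = 7)
x(16) + r(-2, v(-2)) = 7 + 48 = 55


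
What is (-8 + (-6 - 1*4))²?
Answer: 324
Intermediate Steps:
(-8 + (-6 - 1*4))² = (-8 + (-6 - 4))² = (-8 - 10)² = (-18)² = 324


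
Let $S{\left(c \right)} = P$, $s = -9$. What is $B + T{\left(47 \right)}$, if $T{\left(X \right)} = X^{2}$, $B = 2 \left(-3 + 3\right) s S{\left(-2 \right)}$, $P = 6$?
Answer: $2209$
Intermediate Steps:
$S{\left(c \right)} = 6$
$B = 0$ ($B = 2 \left(-3 + 3\right) \left(-9\right) 6 = 2 \cdot 0 \left(-9\right) 6 = 0 \left(-9\right) 6 = 0 \cdot 6 = 0$)
$B + T{\left(47 \right)} = 0 + 47^{2} = 0 + 2209 = 2209$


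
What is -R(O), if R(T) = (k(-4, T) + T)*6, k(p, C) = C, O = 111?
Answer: -1332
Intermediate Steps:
R(T) = 12*T (R(T) = (T + T)*6 = (2*T)*6 = 12*T)
-R(O) = -12*111 = -1*1332 = -1332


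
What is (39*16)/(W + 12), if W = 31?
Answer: 624/43 ≈ 14.512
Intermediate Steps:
(39*16)/(W + 12) = (39*16)/(31 + 12) = 624/43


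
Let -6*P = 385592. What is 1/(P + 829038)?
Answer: 3/2294318 ≈ 1.3076e-6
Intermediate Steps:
P = -192796/3 (P = -⅙*385592 = -192796/3 ≈ -64265.)
1/(P + 829038) = 1/(-192796/3 + 829038) = 1/(2294318/3) = 3/2294318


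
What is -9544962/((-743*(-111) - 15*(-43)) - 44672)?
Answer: -4772481/19223 ≈ -248.27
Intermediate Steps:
-9544962/((-743*(-111) - 15*(-43)) - 44672) = -9544962/((82473 + 645) - 44672) = -9544962/(83118 - 44672) = -9544962/38446 = -9544962*1/38446 = -4772481/19223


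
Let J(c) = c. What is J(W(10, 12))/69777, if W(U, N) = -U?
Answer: -10/69777 ≈ -0.00014331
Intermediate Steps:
J(W(10, 12))/69777 = -1*10/69777 = -10*1/69777 = -10/69777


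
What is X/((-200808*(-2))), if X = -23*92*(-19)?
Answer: 10051/100404 ≈ 0.10011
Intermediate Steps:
X = 40204 (X = -2116*(-19) = 40204)
X/((-200808*(-2))) = 40204/((-200808*(-2))) = 40204/401616 = 40204*(1/401616) = 10051/100404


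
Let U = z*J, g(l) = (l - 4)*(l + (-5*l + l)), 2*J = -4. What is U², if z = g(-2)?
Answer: 5184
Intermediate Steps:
J = -2 (J = (½)*(-4) = -2)
g(l) = -3*l*(-4 + l) (g(l) = (-4 + l)*(l - 4*l) = (-4 + l)*(-3*l) = -3*l*(-4 + l))
z = -36 (z = 3*(-2)*(4 - 1*(-2)) = 3*(-2)*(4 + 2) = 3*(-2)*6 = -36)
U = 72 (U = -36*(-2) = 72)
U² = 72² = 5184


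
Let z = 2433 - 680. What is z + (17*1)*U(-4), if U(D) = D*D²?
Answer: 665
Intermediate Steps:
U(D) = D³
z = 1753
z + (17*1)*U(-4) = 1753 + (17*1)*(-4)³ = 1753 + 17*(-64) = 1753 - 1088 = 665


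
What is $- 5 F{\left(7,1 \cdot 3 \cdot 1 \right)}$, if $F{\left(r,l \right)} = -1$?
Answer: $5$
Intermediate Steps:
$- 5 F{\left(7,1 \cdot 3 \cdot 1 \right)} = \left(-5\right) \left(-1\right) = 5$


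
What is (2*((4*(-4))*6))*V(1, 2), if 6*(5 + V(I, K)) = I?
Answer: 928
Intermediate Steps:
V(I, K) = -5 + I/6
(2*((4*(-4))*6))*V(1, 2) = (2*((4*(-4))*6))*(-5 + (1/6)*1) = (2*(-16*6))*(-5 + 1/6) = (2*(-96))*(-29/6) = -192*(-29/6) = 928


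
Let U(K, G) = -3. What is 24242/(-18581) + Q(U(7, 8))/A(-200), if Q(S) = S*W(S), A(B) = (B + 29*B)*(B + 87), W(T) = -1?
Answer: -322274907/247018000 ≈ -1.3047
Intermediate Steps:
A(B) = 30*B*(87 + B) (A(B) = (30*B)*(87 + B) = 30*B*(87 + B))
Q(S) = -S (Q(S) = S*(-1) = -S)
24242/(-18581) + Q(U(7, 8))/A(-200) = 24242/(-18581) + (-1*(-3))/((30*(-200)*(87 - 200))) = 24242*(-1/18581) + 3/((30*(-200)*(-113))) = -1426/1093 + 3/678000 = -1426/1093 + 3*(1/678000) = -1426/1093 + 1/226000 = -322274907/247018000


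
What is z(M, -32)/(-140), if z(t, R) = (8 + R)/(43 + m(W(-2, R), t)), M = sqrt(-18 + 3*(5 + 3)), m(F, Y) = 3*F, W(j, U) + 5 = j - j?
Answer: 3/490 ≈ 0.0061224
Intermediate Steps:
W(j, U) = -5 (W(j, U) = -5 + (j - j) = -5 + 0 = -5)
M = sqrt(6) (M = sqrt(-18 + 3*8) = sqrt(-18 + 24) = sqrt(6) ≈ 2.4495)
z(t, R) = 2/7 + R/28 (z(t, R) = (8 + R)/(43 + 3*(-5)) = (8 + R)/(43 - 15) = (8 + R)/28 = (8 + R)*(1/28) = 2/7 + R/28)
z(M, -32)/(-140) = (2/7 + (1/28)*(-32))/(-140) = (2/7 - 8/7)*(-1/140) = -6/7*(-1/140) = 3/490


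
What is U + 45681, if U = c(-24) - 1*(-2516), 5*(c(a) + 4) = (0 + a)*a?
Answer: 241541/5 ≈ 48308.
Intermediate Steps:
c(a) = -4 + a²/5 (c(a) = -4 + ((0 + a)*a)/5 = -4 + (a*a)/5 = -4 + a²/5)
U = 13136/5 (U = (-4 + (⅕)*(-24)²) - 1*(-2516) = (-4 + (⅕)*576) + 2516 = (-4 + 576/5) + 2516 = 556/5 + 2516 = 13136/5 ≈ 2627.2)
U + 45681 = 13136/5 + 45681 = 241541/5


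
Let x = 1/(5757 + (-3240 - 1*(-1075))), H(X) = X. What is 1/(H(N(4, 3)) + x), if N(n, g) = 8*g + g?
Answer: 3592/96985 ≈ 0.037037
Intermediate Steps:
N(n, g) = 9*g
x = 1/3592 (x = 1/(5757 + (-3240 + 1075)) = 1/(5757 - 2165) = 1/3592 ≈ 0.00027840)
1/(H(N(4, 3)) + x) = 1/(9*3 + 1/3592) = 1/(27 + 1/3592) = 1/(96985/3592) = 3592/96985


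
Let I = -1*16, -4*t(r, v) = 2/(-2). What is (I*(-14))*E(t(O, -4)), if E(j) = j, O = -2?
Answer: 56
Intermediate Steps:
t(r, v) = ¼ (t(r, v) = -1/(2*(-2)) = -(-1)/(2*2) = -¼*(-1) = ¼)
I = -16
(I*(-14))*E(t(O, -4)) = -16*(-14)*(¼) = 224*(¼) = 56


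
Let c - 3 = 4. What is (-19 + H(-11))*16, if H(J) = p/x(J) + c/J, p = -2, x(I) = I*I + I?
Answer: -17296/55 ≈ -314.47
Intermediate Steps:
x(I) = I + I² (x(I) = I² + I = I + I²)
c = 7 (c = 3 + 4 = 7)
H(J) = 7/J - 2/(J*(1 + J)) (H(J) = -2*1/(J*(1 + J)) + 7/J = -2/(J*(1 + J)) + 7/J = 7/J - 2/(J*(1 + J)))
(-19 + H(-11))*16 = (-19 + (5 + 7*(-11))/((-11)*(1 - 11)))*16 = (-19 - 1/11*(5 - 77)/(-10))*16 = (-19 - 1/11*(-⅒)*(-72))*16 = (-19 - 36/55)*16 = -1081/55*16 = -17296/55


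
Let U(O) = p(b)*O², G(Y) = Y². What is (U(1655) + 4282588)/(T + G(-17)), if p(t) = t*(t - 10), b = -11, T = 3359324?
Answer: 636997363/3359613 ≈ 189.60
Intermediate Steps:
p(t) = t*(-10 + t)
U(O) = 231*O² (U(O) = (-11*(-10 - 11))*O² = (-11*(-21))*O² = 231*O²)
(U(1655) + 4282588)/(T + G(-17)) = (231*1655² + 4282588)/(3359324 + (-17)²) = (231*2739025 + 4282588)/(3359324 + 289) = (632714775 + 4282588)/3359613 = 636997363*(1/3359613) = 636997363/3359613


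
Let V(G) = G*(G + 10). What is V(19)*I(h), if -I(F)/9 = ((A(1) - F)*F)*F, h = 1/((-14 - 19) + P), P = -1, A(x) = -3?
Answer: 500859/39304 ≈ 12.743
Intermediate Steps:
h = -1/34 (h = 1/((-14 - 19) - 1) = 1/(-33 - 1) = 1/(-34) = -1/34 ≈ -0.029412)
V(G) = G*(10 + G)
I(F) = -9*F²*(-3 - F) (I(F) = -9*(-3 - F)*F*F = -9*F*(-3 - F)*F = -9*F²*(-3 - F))
V(19)*I(h) = (19*(10 + 19))*(9*(-1/34)²*(3 - 1/34)) = (19*29)*(9*(1/1156)*(101/34)) = 551*(909/39304) = 500859/39304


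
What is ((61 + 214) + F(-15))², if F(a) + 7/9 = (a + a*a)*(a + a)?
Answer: 2941109824/81 ≈ 3.6310e+7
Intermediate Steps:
F(a) = -7/9 + 2*a*(a + a²) (F(a) = -7/9 + (a + a*a)*(a + a) = -7/9 + (a + a²)*(2*a) = -7/9 + 2*a*(a + a²))
((61 + 214) + F(-15))² = ((61 + 214) + (-7/9 + 2*(-15)² + 2*(-15)³))² = (275 + (-7/9 + 2*225 + 2*(-3375)))² = (275 + (-7/9 + 450 - 6750))² = (275 - 56707/9)² = (-54232/9)² = 2941109824/81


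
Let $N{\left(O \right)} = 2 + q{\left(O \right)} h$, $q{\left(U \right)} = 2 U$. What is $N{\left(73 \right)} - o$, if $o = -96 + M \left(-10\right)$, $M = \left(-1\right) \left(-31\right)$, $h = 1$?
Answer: $554$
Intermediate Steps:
$M = 31$
$N{\left(O \right)} = 2 + 2 O$ ($N{\left(O \right)} = 2 + 2 O 1 = 2 + 2 O$)
$o = -406$ ($o = -96 + 31 \left(-10\right) = -96 - 310 = -406$)
$N{\left(73 \right)} - o = \left(2 + 2 \cdot 73\right) - -406 = \left(2 + 146\right) + 406 = 148 + 406 = 554$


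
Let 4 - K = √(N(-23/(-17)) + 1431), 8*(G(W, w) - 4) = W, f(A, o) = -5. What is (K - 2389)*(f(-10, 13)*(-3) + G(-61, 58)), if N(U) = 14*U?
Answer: -217035/8 - 14287*√17/136 ≈ -27563.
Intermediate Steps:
G(W, w) = 4 + W/8
K = 4 - 157*√17/17 (K = 4 - √(14*(-23/(-17)) + 1431) = 4 - √(14*(-23*(-1/17)) + 1431) = 4 - √(14*(23/17) + 1431) = 4 - √(322/17 + 1431) = 4 - √(24649/17) = 4 - 157*√17/17 ≈ -34.078)
(K - 2389)*(f(-10, 13)*(-3) + G(-61, 58)) = ((4 - 157*√17/17) - 2389)*(-5*(-3) + (4 + (⅛)*(-61))) = (-2385 - 157*√17/17)*(15 + (4 - 61/8)) = (-2385 - 157*√17/17)*(15 - 29/8) = (-2385 - 157*√17/17)*(91/8) = -217035/8 - 14287*√17/136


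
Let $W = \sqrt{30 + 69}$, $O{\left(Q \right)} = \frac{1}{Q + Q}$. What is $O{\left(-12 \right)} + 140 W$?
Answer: $- \frac{1}{24} + 420 \sqrt{11} \approx 1392.9$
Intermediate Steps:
$O{\left(Q \right)} = \frac{1}{2 Q}$
$W = 3 \sqrt{11}$ ($W = \sqrt{99} = 3 \sqrt{11} \approx 9.9499$)
$O{\left(-12 \right)} + 140 W = \frac{1}{2 \left(-12\right)} + 140 \cdot 3 \sqrt{11} = \frac{1}{2} \left(- \frac{1}{12}\right) + 420 \sqrt{11} = - \frac{1}{24} + 420 \sqrt{11}$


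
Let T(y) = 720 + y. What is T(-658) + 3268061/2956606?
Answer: 186577633/2956606 ≈ 63.105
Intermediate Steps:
T(-658) + 3268061/2956606 = (720 - 658) + 3268061/2956606 = 62 + 3268061*(1/2956606) = 62 + 3268061/2956606 = 186577633/2956606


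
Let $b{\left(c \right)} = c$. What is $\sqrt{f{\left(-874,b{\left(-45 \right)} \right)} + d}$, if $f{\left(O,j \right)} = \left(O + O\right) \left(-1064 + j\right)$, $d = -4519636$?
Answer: $4 i \sqrt{161319} \approx 1606.6 i$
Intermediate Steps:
$f{\left(O,j \right)} = 2 O \left(-1064 + j\right)$
$\sqrt{f{\left(-874,b{\left(-45 \right)} \right)} + d} = \sqrt{2 \left(-874\right) \left(-1064 - 45\right) - 4519636} = \sqrt{2 \left(-874\right) \left(-1109\right) - 4519636} = \sqrt{1938532 - 4519636} = \sqrt{-2581104} = 4 i \sqrt{161319}$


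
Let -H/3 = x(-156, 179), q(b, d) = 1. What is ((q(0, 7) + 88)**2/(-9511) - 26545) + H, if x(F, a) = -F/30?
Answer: -1263128938/47555 ≈ -26561.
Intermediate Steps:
x(F, a) = -F/30 (x(F, a) = -F*(1/30) = -F/30)
H = -78/5 (H = -(-1)*(-156)/10 = -3*26/5 = -78/5 ≈ -15.600)
((q(0, 7) + 88)**2/(-9511) - 26545) + H = ((1 + 88)**2/(-9511) - 26545) - 78/5 = (89**2*(-1/9511) - 26545) - 78/5 = (7921*(-1/9511) - 26545) - 78/5 = (-7921/9511 - 26545) - 78/5 = -252477416/9511 - 78/5 = -1263128938/47555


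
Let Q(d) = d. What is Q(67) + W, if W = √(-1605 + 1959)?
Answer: 67 + √354 ≈ 85.815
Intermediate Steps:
W = √354 ≈ 18.815
Q(67) + W = 67 + √354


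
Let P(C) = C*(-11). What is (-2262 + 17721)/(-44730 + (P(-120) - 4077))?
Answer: -5153/15829 ≈ -0.32554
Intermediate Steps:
P(C) = -11*C
(-2262 + 17721)/(-44730 + (P(-120) - 4077)) = (-2262 + 17721)/(-44730 + (-11*(-120) - 4077)) = 15459/(-44730 + (1320 - 4077)) = 15459/(-44730 - 2757) = 15459/(-47487) = 15459*(-1/47487) = -5153/15829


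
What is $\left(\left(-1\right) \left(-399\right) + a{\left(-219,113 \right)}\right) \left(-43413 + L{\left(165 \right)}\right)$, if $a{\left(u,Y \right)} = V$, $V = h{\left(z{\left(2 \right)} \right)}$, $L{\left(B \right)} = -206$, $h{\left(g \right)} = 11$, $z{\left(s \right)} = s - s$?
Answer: $-17883790$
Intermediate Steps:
$z{\left(s \right)} = 0$
$V = 11$
$a{\left(u,Y \right)} = 11$
$\left(\left(-1\right) \left(-399\right) + a{\left(-219,113 \right)}\right) \left(-43413 + L{\left(165 \right)}\right) = \left(\left(-1\right) \left(-399\right) + 11\right) \left(-43413 - 206\right) = \left(399 + 11\right) \left(-43619\right) = 410 \left(-43619\right) = -17883790$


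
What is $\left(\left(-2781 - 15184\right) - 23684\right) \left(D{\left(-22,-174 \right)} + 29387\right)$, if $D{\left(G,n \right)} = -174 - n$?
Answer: $-1223939163$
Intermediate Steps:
$\left(\left(-2781 - 15184\right) - 23684\right) \left(D{\left(-22,-174 \right)} + 29387\right) = \left(\left(-2781 - 15184\right) - 23684\right) \left(\left(-174 - -174\right) + 29387\right) = \left(-17965 - 23684\right) \left(\left(-174 + 174\right) + 29387\right) = - 41649 \left(0 + 29387\right) = \left(-41649\right) 29387 = -1223939163$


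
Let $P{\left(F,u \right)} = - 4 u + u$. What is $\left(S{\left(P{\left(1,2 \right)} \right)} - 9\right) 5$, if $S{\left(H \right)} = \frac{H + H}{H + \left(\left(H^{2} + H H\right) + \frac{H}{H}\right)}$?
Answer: $- \frac{3075}{67} \approx -45.896$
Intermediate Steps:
$P{\left(F,u \right)} = - 3 u$
$S{\left(H \right)} = \frac{2 H}{1 + H + 2 H^{2}}$ ($S{\left(H \right)} = \frac{2 H}{H + \left(\left(H^{2} + H^{2}\right) + 1\right)} = \frac{2 H}{H + \left(2 H^{2} + 1\right)} = \frac{2 H}{H + \left(1 + 2 H^{2}\right)} = \frac{2 H}{1 + H + 2 H^{2}}$)
$\left(S{\left(P{\left(1,2 \right)} \right)} - 9\right) 5 = \left(\frac{2 \left(\left(-3\right) 2\right)}{1 - 6 + 2 \left(\left(-3\right) 2\right)^{2}} - 9\right) 5 = \left(2 \left(-6\right) \frac{1}{1 - 6 + 2 \left(-6\right)^{2}} - 9\right) 5 = \left(2 \left(-6\right) \frac{1}{1 - 6 + 2 \cdot 36} - 9\right) 5 = \left(2 \left(-6\right) \frac{1}{1 - 6 + 72} - 9\right) 5 = \left(2 \left(-6\right) \frac{1}{67} - 9\right) 5 = \left(- \frac{12}{67} - 9\right) 5 = \left(- \frac{615}{67}\right) 5 = - \frac{3075}{67}$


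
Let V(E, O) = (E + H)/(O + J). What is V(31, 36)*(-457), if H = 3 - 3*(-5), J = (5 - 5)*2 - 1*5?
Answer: -22393/31 ≈ -722.35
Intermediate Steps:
J = -5 (J = 0*2 - 5 = 0 - 5 = -5)
H = 18 (H = 3 + 15 = 18)
V(E, O) = (18 + E)/(-5 + O) (V(E, O) = (E + 18)/(O - 5) = (18 + E)/(-5 + O))
V(31, 36)*(-457) = ((18 + 31)/(-5 + 36))*(-457) = (49/31)*(-457) = -22393/31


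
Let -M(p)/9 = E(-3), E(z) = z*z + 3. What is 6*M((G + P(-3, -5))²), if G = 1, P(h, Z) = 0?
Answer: -648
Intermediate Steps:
E(z) = 3 + z² (E(z) = z² + 3 = 3 + z²)
M(p) = -108 (M(p) = -9*(3 + (-3)²) = -9*(3 + 9) = -9*12 = -108)
6*M((G + P(-3, -5))²) = 6*(-108) = -648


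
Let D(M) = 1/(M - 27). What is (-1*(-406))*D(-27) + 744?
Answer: 19885/27 ≈ 736.48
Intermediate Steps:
D(M) = 1/(-27 + M)
(-1*(-406))*D(-27) + 744 = (-1*(-406))/(-27 - 27) + 744 = 406/(-54) + 744 = 406*(-1/54) + 744 = -203/27 + 744 = 19885/27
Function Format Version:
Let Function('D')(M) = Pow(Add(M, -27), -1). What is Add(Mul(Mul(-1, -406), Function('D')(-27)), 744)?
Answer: Rational(19885, 27) ≈ 736.48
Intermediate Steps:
Function('D')(M) = Pow(Add(-27, M), -1)
Add(Mul(Mul(-1, -406), Function('D')(-27)), 744) = Add(Mul(Mul(-1, -406), Pow(Add(-27, -27), -1)), 744) = Add(Mul(406, Pow(-54, -1)), 744) = Add(Mul(406, Rational(-1, 54)), 744) = Add(Rational(-203, 27), 744) = Rational(19885, 27)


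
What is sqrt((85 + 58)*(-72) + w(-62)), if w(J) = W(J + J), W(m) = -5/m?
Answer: I*sqrt(39577669)/62 ≈ 101.47*I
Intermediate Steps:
w(J) = -5/(2*J) (w(J) = -5/(J + J) = -5*1/(2*J) = -5/(2*J))
sqrt((85 + 58)*(-72) + w(-62)) = sqrt((85 + 58)*(-72) - 5/2/(-62)) = sqrt(143*(-72) - 5/2*(-1/62)) = sqrt(-10296 + 5/124) = sqrt(-1276699/124) = I*sqrt(39577669)/62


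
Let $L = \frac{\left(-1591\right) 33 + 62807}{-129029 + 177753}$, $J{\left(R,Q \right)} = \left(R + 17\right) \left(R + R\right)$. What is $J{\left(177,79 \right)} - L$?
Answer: $\frac{836539780}{12181} \approx 68676.0$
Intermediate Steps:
$J{\left(R,Q \right)} = 2 R \left(17 + R\right)$ ($J{\left(R,Q \right)} = \left(17 + R\right) 2 R = 2 R \left(17 + R\right)$)
$L = \frac{2576}{12181}$ ($L = \frac{-52503 + 62807}{48724} = 10304 \cdot \frac{1}{48724} = \frac{2576}{12181} \approx 0.21148$)
$J{\left(177,79 \right)} - L = 2 \cdot 177 \left(17 + 177\right) - \frac{2576}{12181} = 2 \cdot 177 \cdot 194 - \frac{2576}{12181} = 68676 - \frac{2576}{12181} = \frac{836539780}{12181}$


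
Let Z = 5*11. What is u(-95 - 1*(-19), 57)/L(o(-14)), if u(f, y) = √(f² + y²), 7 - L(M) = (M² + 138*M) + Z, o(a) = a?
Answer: 95/1688 ≈ 0.056280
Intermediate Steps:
Z = 55
L(M) = -48 - M² - 138*M (L(M) = 7 - ((M² + 138*M) + 55) = 7 - (55 + M² + 138*M) = 7 + (-55 - M² - 138*M) = -48 - M² - 138*M)
u(-95 - 1*(-19), 57)/L(o(-14)) = √((-95 - 1*(-19))² + 57²)/(-48 - 1*(-14)² - 138*(-14)) = √((-95 + 19)² + 3249)/(-48 - 1*196 + 1932) = √((-76)² + 3249)/(-48 - 196 + 1932) = √(5776 + 3249)/1688 = √9025*(1/1688) = 95*(1/1688) = 95/1688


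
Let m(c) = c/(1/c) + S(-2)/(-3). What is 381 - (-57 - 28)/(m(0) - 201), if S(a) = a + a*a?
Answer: 46050/121 ≈ 380.58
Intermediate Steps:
S(a) = a + a**2
m(c) = -2/3 + c**2 (m(c) = c/(1/c) - 2*(1 - 2)/(-3) = c*c - 2*(-1)*(-1/3) = c**2 + 2*(-1/3) = c**2 - 2/3 = -2/3 + c**2)
381 - (-57 - 28)/(m(0) - 201) = 381 - (-57 - 28)/((-2/3 + 0**2) - 201) = 381 - (-85)/((-2/3 + 0) - 201) = 381 - (-85)/(-2/3 - 201) = 381 - (-85)/(-605/3) = 381 - (-85)*(-3)/605 = 381 - 1*51/121 = 381 - 51/121 = 46050/121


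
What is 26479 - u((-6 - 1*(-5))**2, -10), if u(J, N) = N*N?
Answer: 26379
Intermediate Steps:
u(J, N) = N**2
26479 - u((-6 - 1*(-5))**2, -10) = 26479 - 1*(-10)**2 = 26479 - 1*100 = 26479 - 100 = 26379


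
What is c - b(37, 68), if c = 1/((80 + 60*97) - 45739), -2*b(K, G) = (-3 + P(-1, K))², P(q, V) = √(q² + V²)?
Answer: 54937979/79678 - 3*√1370 ≈ 578.46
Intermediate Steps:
P(q, V) = √(V² + q²)
b(K, G) = -(-3 + √(1 + K²))²/2 (b(K, G) = -(-3 + √(K² + (-1)²))²/2 = -(-3 + √(K² + 1))²/2 = -(-3 + √(1 + K²))²/2)
c = -1/39839 (c = 1/((80 + 5820) - 45739) = 1/(5900 - 45739) = 1/(-39839) = -1/39839 ≈ -2.5101e-5)
c - b(37, 68) = -1/39839 - (-1)*(-3 + √(1 + 37²))²/2 = -1/39839 - (-1)*(-3 + √(1 + 1369))²/2 = -1/39839 - (-1)*(-3 + √1370)²/2 = -1/39839 + (-3 + √1370)²/2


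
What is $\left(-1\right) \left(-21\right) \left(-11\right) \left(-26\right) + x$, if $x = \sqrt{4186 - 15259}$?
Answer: $6006 + i \sqrt{11073} \approx 6006.0 + 105.23 i$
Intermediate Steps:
$x = i \sqrt{11073}$ ($x = \sqrt{-11073} = i \sqrt{11073} \approx 105.23 i$)
$\left(-1\right) \left(-21\right) \left(-11\right) \left(-26\right) + x = \left(-1\right) \left(-21\right) \left(-11\right) \left(-26\right) + i \sqrt{11073} = 21 \left(-11\right) \left(-26\right) + i \sqrt{11073} = \left(-231\right) \left(-26\right) + i \sqrt{11073} = 6006 + i \sqrt{11073}$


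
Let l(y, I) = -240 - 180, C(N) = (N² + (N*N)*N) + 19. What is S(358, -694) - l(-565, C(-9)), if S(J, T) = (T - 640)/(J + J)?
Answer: 149693/358 ≈ 418.14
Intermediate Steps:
C(N) = 19 + N² + N³ (C(N) = (N² + N²*N) + 19 = (N² + N³) + 19 = 19 + N² + N³)
S(J, T) = (-640 + T)/(2*J) (S(J, T) = (-640 + T)/((2*J)) = (-640 + T)*(1/(2*J)) = (-640 + T)/(2*J))
l(y, I) = -420
S(358, -694) - l(-565, C(-9)) = (½)*(-640 - 694)/358 - 1*(-420) = (½)*(1/358)*(-1334) + 420 = -667/358 + 420 = 149693/358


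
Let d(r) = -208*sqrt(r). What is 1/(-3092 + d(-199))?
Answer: I/(4*(-773*I + 52*sqrt(199))) ≈ -0.00017017 + 0.00016149*I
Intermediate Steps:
1/(-3092 + d(-199)) = 1/(-3092 - 208*I*sqrt(199))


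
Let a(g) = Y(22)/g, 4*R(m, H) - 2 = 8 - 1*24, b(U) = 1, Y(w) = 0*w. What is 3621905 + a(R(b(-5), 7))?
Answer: 3621905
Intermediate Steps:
Y(w) = 0
R(m, H) = -7/2 (R(m, H) = 1/2 + (8 - 1*24)/4 = 1/2 + (8 - 24)/4 = 1/2 + (1/4)*(-16) = 1/2 - 4 = -7/2)
a(g) = 0 (a(g) = 0/g = 0)
3621905 + a(R(b(-5), 7)) = 3621905 + 0 = 3621905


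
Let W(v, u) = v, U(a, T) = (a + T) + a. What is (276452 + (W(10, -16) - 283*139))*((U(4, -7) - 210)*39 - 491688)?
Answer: -118524322875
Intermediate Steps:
U(a, T) = T + 2*a (U(a, T) = (T + a) + a = T + 2*a)
(276452 + (W(10, -16) - 283*139))*((U(4, -7) - 210)*39 - 491688) = (276452 + (10 - 283*139))*(((-7 + 2*4) - 210)*39 - 491688) = (276452 + (10 - 39337))*(((-7 + 8) - 210)*39 - 491688) = (276452 - 39327)*((1 - 210)*39 - 491688) = 237125*(-209*39 - 491688) = 237125*(-8151 - 491688) = 237125*(-499839) = -118524322875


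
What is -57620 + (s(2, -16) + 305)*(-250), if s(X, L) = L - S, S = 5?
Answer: -128620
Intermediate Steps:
s(X, L) = -5 + L (s(X, L) = L - 1*5 = L - 5 = -5 + L)
-57620 + (s(2, -16) + 305)*(-250) = -57620 + ((-5 - 16) + 305)*(-250) = -57620 + (-21 + 305)*(-250) = -57620 + 284*(-250) = -57620 - 71000 = -128620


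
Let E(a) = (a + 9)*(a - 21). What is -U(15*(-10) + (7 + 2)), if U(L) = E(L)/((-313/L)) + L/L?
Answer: -3015457/313 ≈ -9634.0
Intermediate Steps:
E(a) = (-21 + a)*(9 + a) (E(a) = (9 + a)*(-21 + a) = (-21 + a)*(9 + a))
U(L) = 1 - L*(-189 + L**2 - 12*L)/313 (U(L) = (-189 + L**2 - 12*L)/((-313/L)) + L/L = (-189 + L**2 - 12*L)*(-L/313) + 1 = -L*(-189 + L**2 - 12*L)/313 + 1 = 1 - L*(-189 + L**2 - 12*L)/313)
-U(15*(-10) + (7 + 2)) = -(1 + (15*(-10) + (7 + 2))*(189 - (15*(-10) + (7 + 2))**2 + 12*(15*(-10) + (7 + 2)))/313) = -(1 + (-150 + 9)*(189 - (-150 + 9)**2 + 12*(-150 + 9))/313) = -(1 + (1/313)*(-141)*(189 - 1*(-141)**2 + 12*(-141))) = -(1 + (1/313)*(-141)*(189 - 1*19881 - 1692)) = -(1 + (1/313)*(-141)*(189 - 19881 - 1692)) = -(1 + (1/313)*(-141)*(-21384)) = -(1 + 3015144/313) = -1*3015457/313 = -3015457/313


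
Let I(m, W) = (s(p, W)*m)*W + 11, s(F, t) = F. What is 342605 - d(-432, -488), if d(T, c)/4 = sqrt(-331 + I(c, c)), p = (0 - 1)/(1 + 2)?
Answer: 342605 - 64*I*sqrt(2802)/3 ≈ 3.4261e+5 - 1129.3*I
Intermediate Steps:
p = -1/3 ≈ -0.33333
I(m, W) = 11 - W*m/3 (I(m, W) = (-m/3)*W + 11 = -W*m/3 + 11 = 11 - W*m/3)
d(T, c) = 4*sqrt(-320 - c**2/3) (d(T, c) = 4*sqrt(-331 + (11 - c*c/3)) = 4*sqrt(-331 + (11 - c**2/3)) = 4*sqrt(-320 - c**2/3))
342605 - d(-432, -488) = 342605 - 4*sqrt(-2880 - 3*(-488)**2)/3 = 342605 - 4*sqrt(-2880 - 3*238144)/3 = 342605 - 4*sqrt(-2880 - 714432)/3 = 342605 - 4*sqrt(-717312)/3 = 342605 - 4*16*I*sqrt(2802)/3 = 342605 - 64*I*sqrt(2802)/3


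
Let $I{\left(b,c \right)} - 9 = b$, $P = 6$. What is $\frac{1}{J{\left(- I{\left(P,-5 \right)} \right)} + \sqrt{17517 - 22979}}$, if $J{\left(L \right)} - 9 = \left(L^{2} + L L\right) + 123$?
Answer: $\frac{291}{172093} - \frac{i \sqrt{5462}}{344186} \approx 0.0016909 - 0.00021473 i$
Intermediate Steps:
$I{\left(b,c \right)} = 9 + b$
$J{\left(L \right)} = 132 + 2 L^{2}$ ($J{\left(L \right)} = 9 + \left(\left(L^{2} + L L\right) + 123\right) = 9 + \left(\left(L^{2} + L^{2}\right) + 123\right) = 9 + \left(2 L^{2} + 123\right) = 9 + \left(123 + 2 L^{2}\right) = 132 + 2 L^{2}$)
$\frac{1}{J{\left(- I{\left(P,-5 \right)} \right)} + \sqrt{17517 - 22979}} = \frac{1}{\left(132 + 2 \left(- (9 + 6)\right)^{2}\right) + \sqrt{17517 - 22979}} = \frac{1}{\left(132 + 2 \left(\left(-1\right) 15\right)^{2}\right) + \sqrt{-5462}} = \frac{1}{\left(132 + 2 \left(-15\right)^{2}\right) + i \sqrt{5462}} = \frac{1}{\left(132 + 2 \cdot 225\right) + i \sqrt{5462}} = \frac{1}{\left(132 + 450\right) + i \sqrt{5462}} = \frac{1}{582 + i \sqrt{5462}}$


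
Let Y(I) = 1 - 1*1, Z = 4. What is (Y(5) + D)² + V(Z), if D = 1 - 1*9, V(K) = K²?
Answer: 80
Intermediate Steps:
D = -8 (D = 1 - 9 = -8)
Y(I) = 0 (Y(I) = 1 - 1 = 0)
(Y(5) + D)² + V(Z) = (0 - 8)² + 4² = (-8)² + 16 = 64 + 16 = 80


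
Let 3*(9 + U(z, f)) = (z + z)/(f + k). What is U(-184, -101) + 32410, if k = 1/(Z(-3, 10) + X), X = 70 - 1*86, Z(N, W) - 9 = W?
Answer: 4892735/151 ≈ 32402.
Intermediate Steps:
Z(N, W) = 9 + W
X = -16 (X = 70 - 86 = -16)
k = 1/3 (k = 1/((9 + 10) - 16) = 1/(19 - 16) = 1/3 ≈ 0.33333)
U(z, f) = -9 + 2*z/(3*(1/3 + f)) (U(z, f) = -9 + ((z + z)/(f + 1/3))/3 = -9 + ((2*z)/(1/3 + f))/3 = -9 + (2*z/(1/3 + f))/3 = -9 + 2*z/(3*(1/3 + f)))
U(-184, -101) + 32410 = (-9 - 27*(-101) + 2*(-184))/(1 + 3*(-101)) + 32410 = (-9 + 2727 - 368)/(1 - 303) + 32410 = 2350/(-302) + 32410 = -1/302*2350 + 32410 = -1175/151 + 32410 = 4892735/151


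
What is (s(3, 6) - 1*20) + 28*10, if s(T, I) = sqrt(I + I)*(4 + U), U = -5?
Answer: 260 - 2*sqrt(3) ≈ 256.54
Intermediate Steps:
s(T, I) = -sqrt(2)*sqrt(I) (s(T, I) = sqrt(I + I)*(4 - 5) = sqrt(2*I)*(-1) = (sqrt(2)*sqrt(I))*(-1) = -sqrt(2)*sqrt(I))
(s(3, 6) - 1*20) + 28*10 = (-sqrt(2)*sqrt(6) - 1*20) + 28*10 = (-2*sqrt(3) - 20) + 280 = (-20 - 2*sqrt(3)) + 280 = 260 - 2*sqrt(3)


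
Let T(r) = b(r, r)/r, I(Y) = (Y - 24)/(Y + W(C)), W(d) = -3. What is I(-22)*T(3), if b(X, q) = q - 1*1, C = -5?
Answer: 92/75 ≈ 1.2267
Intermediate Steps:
I(Y) = (-24 + Y)/(-3 + Y) (I(Y) = (Y - 24)/(Y - 3) = (-24 + Y)/(-3 + Y))
b(X, q) = -1 + q (b(X, q) = q - 1 = -1 + q)
T(r) = (-1 + r)/r
I(-22)*T(3) = ((-24 - 22)/(-3 - 22))*((-1 + 3)/3) = (-46/(-25))*((⅓)*2) = -1/25*(-46)*(⅔) = (46/25)*(⅔) = 92/75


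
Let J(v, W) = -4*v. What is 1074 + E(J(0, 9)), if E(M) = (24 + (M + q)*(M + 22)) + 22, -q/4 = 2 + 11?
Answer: -24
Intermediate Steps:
q = -52 (q = -4*(2 + 11) = -4*13 = -52)
E(M) = 46 + (-52 + M)*(22 + M) (E(M) = (24 + (M - 52)*(M + 22)) + 22 = (24 + (-52 + M)*(22 + M)) + 22 = 46 + (-52 + M)*(22 + M))
1074 + E(J(0, 9)) = 1074 + (-1098 + (-4*0)² - (-120)*0) = 1074 + (-1098 + 0² - 30*0) = 1074 + (-1098 + 0 + 0) = 1074 - 1098 = -24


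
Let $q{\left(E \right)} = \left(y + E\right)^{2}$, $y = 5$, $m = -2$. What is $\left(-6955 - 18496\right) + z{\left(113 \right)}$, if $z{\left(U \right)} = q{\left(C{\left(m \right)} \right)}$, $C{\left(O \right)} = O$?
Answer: $-25442$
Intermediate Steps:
$q{\left(E \right)} = \left(5 + E\right)^{2}$
$z{\left(U \right)} = 9$ ($z{\left(U \right)} = \left(5 - 2\right)^{2} = 3^{2} = 9$)
$\left(-6955 - 18496\right) + z{\left(113 \right)} = \left(-6955 - 18496\right) + 9 = -25451 + 9 = -25442$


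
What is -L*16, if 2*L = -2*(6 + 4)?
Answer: 160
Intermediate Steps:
L = -10 (L = (-2*(6 + 4))/2 = (-2*10)/2 = (½)*(-20) = -10)
-L*16 = -1*(-10)*16 = 10*16 = 160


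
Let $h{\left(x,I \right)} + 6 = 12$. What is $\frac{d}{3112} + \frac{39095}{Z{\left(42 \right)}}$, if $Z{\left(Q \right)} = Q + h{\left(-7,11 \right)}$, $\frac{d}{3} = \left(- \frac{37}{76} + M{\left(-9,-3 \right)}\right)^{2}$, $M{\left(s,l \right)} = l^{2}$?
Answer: $\frac{43924341521}{53924736} \approx 814.55$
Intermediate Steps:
$h{\left(x,I \right)} = 6$ ($h{\left(x,I \right)} = -6 + 12 = 6$)
$d = \frac{1255827}{5776}$ ($d = 3 \left(- \frac{37}{76} + \left(-3\right)^{2}\right)^{2} = 3 \left(\left(-37\right) \frac{1}{76} + 9\right)^{2} = 3 \left(- \frac{37}{76} + 9\right)^{2} = 3 \left(\frac{647}{76}\right)^{2} = 3 \cdot \frac{418609}{5776} = \frac{1255827}{5776} \approx 217.42$)
$Z{\left(Q \right)} = 6 + Q$ ($Z{\left(Q \right)} = Q + 6 = 6 + Q$)
$\frac{d}{3112} + \frac{39095}{Z{\left(42 \right)}} = \frac{1255827}{5776 \cdot 3112} + \frac{39095}{6 + 42} = \frac{1255827}{5776} \cdot \frac{1}{3112} + \frac{39095}{48} = \frac{1255827}{17974912} + 39095 \cdot \frac{1}{48} = \frac{1255827}{17974912} + \frac{39095}{48} = \frac{43924341521}{53924736}$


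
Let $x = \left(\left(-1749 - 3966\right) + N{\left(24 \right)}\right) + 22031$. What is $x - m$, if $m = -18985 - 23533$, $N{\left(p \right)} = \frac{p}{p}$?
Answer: $58835$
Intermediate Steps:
$N{\left(p \right)} = 1$
$m = -42518$
$x = 16317$ ($x = \left(\left(-1749 - 3966\right) + 1\right) + 22031 = \left(-5715 + 1\right) + 22031 = -5714 + 22031 = 16317$)
$x - m = 16317 - -42518 = 16317 + 42518 = 58835$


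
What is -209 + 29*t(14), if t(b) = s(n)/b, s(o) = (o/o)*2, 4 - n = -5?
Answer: -1434/7 ≈ -204.86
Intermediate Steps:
n = 9 (n = 4 - 1*(-5) = 4 + 5 = 9)
s(o) = 2 (s(o) = 1*2 = 2)
t(b) = 2/b
-209 + 29*t(14) = -209 + 29*(2/14) = -209 + 29*(2*(1/14)) = -209 + 29*(⅐) = -209 + 29/7 = -1434/7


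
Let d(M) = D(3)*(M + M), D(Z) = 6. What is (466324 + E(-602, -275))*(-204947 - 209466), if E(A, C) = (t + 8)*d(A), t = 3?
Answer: -160319813180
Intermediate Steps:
d(M) = 12*M (d(M) = 6*(M + M) = 6*(2*M) = 12*M)
E(A, C) = 132*A (E(A, C) = (3 + 8)*(12*A) = 11*(12*A) = 132*A)
(466324 + E(-602, -275))*(-204947 - 209466) = (466324 + 132*(-602))*(-204947 - 209466) = (466324 - 79464)*(-414413) = 386860*(-414413) = -160319813180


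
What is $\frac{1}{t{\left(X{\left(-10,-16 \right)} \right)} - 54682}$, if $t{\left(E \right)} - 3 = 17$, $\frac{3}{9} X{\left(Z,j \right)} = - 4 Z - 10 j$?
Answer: $- \frac{1}{54662} \approx -1.8294 \cdot 10^{-5}$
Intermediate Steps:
$X{\left(Z,j \right)} = - 30 j - 12 Z$ ($X{\left(Z,j \right)} = 3 \left(- 4 Z - 10 j\right) = 3 \left(- 10 j - 4 Z\right) = - 30 j - 12 Z$)
$t{\left(E \right)} = 20$ ($t{\left(E \right)} = 3 + 17 = 20$)
$\frac{1}{t{\left(X{\left(-10,-16 \right)} \right)} - 54682} = \frac{1}{20 - 54682} = \frac{1}{-54662} = - \frac{1}{54662}$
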